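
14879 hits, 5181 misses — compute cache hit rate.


Formula: hit rate = hits / (hits + misses) * 100
hit rate = 14879 / (14879 + 5181) * 100
hit rate = 14879 / 20060 * 100
hit rate = 74.17%

74.17%


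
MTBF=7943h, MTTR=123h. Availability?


Availability = MTBF / (MTBF + MTTR)
Availability = 7943 / (7943 + 123)
Availability = 7943 / 8066
Availability = 98.4751%

98.4751%


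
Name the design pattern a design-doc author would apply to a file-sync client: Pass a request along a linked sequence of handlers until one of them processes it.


This matches the Chain of Responsibility pattern

Chain of Responsibility


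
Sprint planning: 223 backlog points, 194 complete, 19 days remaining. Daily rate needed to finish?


Formula: Required rate = Remaining points / Days left
Remaining = 223 - 194 = 29 points
Required rate = 29 / 19 = 1.53 points/day

1.53 points/day


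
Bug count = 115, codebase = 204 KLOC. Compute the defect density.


Defect density = defects / KLOC
Defect density = 115 / 204
Defect density = 0.564 defects/KLOC

0.564 defects/KLOC


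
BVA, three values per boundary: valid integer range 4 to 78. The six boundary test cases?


Range: [4, 78]
Boundaries: just below min, min, min+1, max-1, max, just above max
Values: [3, 4, 5, 77, 78, 79]

[3, 4, 5, 77, 78, 79]


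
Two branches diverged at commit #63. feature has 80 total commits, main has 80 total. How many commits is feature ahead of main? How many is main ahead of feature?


Common ancestor: commit #63
feature commits after divergence: 80 - 63 = 17
main commits after divergence: 80 - 63 = 17
feature is 17 commits ahead of main
main is 17 commits ahead of feature

feature ahead: 17, main ahead: 17


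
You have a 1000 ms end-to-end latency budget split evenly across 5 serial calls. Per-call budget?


Formula: per_stage = total_budget / stages
per_stage = 1000 / 5
per_stage = 200.0 ms

200.0 ms


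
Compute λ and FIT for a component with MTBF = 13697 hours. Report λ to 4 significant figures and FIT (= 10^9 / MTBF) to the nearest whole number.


Formula: λ = 1 / MTBF; FIT = λ × 1e9 = 1e9 / MTBF
λ = 1 / 13697 ≈ 7.301e-05 failures/hour
FIT = 1e9 / 13697 ≈ 73009 failures per 1e9 hours (nearest whole number)

λ = 7.301e-05 /h, FIT = 73009


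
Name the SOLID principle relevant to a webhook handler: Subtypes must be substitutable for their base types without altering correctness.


This describes the Liskov Substitution Principle (LSP)

Liskov Substitution Principle (LSP)


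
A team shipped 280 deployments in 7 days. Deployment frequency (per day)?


Formula: deployments per day = releases / days
= 280 / 7
= 40.0 deploys/day
(equivalently, 280.0 deploys/week)

40.0 deploys/day


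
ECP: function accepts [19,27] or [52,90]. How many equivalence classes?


Valid ranges: [19,27] and [52,90]
Class 1: x < 19 — invalid
Class 2: 19 ≤ x ≤ 27 — valid
Class 3: 27 < x < 52 — invalid (gap between ranges)
Class 4: 52 ≤ x ≤ 90 — valid
Class 5: x > 90 — invalid
Total equivalence classes: 5

5 equivalence classes


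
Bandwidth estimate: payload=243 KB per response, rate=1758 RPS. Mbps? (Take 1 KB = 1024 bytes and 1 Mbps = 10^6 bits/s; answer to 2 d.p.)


Formula: Mbps = payload_bytes * RPS * 8 / 1e6
Payload per request = 243 KB = 243 * 1024 = 248832 bytes
Total bytes/sec = 248832 * 1758 = 437446656
Total bits/sec = 437446656 * 8 = 3499573248
Mbps = 3499573248 / 1e6 = 3499.57

3499.57 Mbps


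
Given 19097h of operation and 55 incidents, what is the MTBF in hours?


Formula: MTBF = Total operating time / Number of failures
MTBF = 19097 / 55
MTBF = 347.22 hours

347.22 hours


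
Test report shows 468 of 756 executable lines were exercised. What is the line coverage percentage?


Coverage = covered / total * 100
Coverage = 468 / 756 * 100
Coverage = 61.9%

61.9%


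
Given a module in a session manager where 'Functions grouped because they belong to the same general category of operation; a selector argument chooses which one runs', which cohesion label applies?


Reasoning: Grouped by category of activity, not by data or sequence
Type: Logical cohesion

Logical cohesion


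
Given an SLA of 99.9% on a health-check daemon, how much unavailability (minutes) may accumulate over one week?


Formula: allowed downtime = period * (100 - SLA) / 100
Period (week) = 10080 minutes
Unavailability fraction = (100 - 99.9) / 100
Allowed downtime = 10080 * (100 - 99.9) / 100
Allowed downtime = 10.08 minutes

10.08 minutes


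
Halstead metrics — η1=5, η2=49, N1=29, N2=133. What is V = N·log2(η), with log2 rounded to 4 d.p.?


Formula: V = N * log2(η), where N = N1 + N2 and η = η1 + η2
η = 5 + 49 = 54
N = 29 + 133 = 162
log2(54) ≈ 5.7549
V = 162 * 5.7549 = 932.29

932.29


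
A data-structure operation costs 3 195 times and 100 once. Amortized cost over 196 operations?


Formula: Amortized cost = Total cost / Operations
Total cost = (195 * 3) + (1 * 100)
Total cost = 585 + 100 = 685
Amortized = 685 / 196 = 3.4949

3.4949


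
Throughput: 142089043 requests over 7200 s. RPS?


Formula: throughput = requests / seconds
throughput = 142089043 / 7200
throughput = 19734.59 requests/second

19734.59 requests/second


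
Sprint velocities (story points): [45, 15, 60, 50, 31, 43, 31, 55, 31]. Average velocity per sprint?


Formula: Avg velocity = Total points / Number of sprints
Points: [45, 15, 60, 50, 31, 43, 31, 55, 31]
Sum = 45 + 15 + 60 + 50 + 31 + 43 + 31 + 55 + 31 = 361
Avg velocity = 361 / 9 = 40.11 points/sprint

40.11 points/sprint


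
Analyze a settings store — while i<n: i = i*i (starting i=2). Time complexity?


Reasoning: squaring drives double-exponential growth; iterations ~ log log n
Complexity: O(log log n)

O(log log n)


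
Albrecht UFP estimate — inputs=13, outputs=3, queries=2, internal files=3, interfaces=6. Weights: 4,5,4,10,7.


UFP = EI*4 + EO*5 + EQ*4 + ILF*10 + EIF*7
UFP = 13*4 + 3*5 + 2*4 + 3*10 + 6*7
UFP = 52 + 15 + 8 + 30 + 42
UFP = 147

147


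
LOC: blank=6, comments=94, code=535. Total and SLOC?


Total LOC = blank + comment + code
Total LOC = 6 + 94 + 535 = 635
SLOC (source only) = code = 535

Total LOC: 635, SLOC: 535


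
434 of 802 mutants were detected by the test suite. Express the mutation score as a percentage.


Mutation score = killed / total * 100
Mutation score = 434 / 802 * 100
Mutation score = 54.11%

54.11%


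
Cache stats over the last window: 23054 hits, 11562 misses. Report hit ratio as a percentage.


Formula: hit rate = hits / (hits + misses) * 100
hit rate = 23054 / (23054 + 11562) * 100
hit rate = 23054 / 34616 * 100
hit rate = 66.6%

66.6%


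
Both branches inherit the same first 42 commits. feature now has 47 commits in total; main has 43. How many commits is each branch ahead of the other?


Common ancestor: commit #42
feature commits after divergence: 47 - 42 = 5
main commits after divergence: 43 - 42 = 1
feature is 5 commits ahead of main
main is 1 commits ahead of feature

feature ahead: 5, main ahead: 1


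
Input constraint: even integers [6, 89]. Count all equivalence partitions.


Constraint: even integers in [6, 89]
Class 1: x < 6 — out-of-range invalid
Class 2: x in [6,89] but odd — wrong type invalid
Class 3: x in [6,89] and even — valid
Class 4: x > 89 — out-of-range invalid
Total equivalence classes: 4

4 equivalence classes


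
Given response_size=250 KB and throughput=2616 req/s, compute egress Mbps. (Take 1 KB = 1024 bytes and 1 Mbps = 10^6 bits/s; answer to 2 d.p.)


Formula: Mbps = payload_bytes * RPS * 8 / 1e6
Payload per request = 250 KB = 250 * 1024 = 256000 bytes
Total bytes/sec = 256000 * 2616 = 669696000
Total bits/sec = 669696000 * 8 = 5357568000
Mbps = 5357568000 / 1e6 = 5357.57

5357.57 Mbps


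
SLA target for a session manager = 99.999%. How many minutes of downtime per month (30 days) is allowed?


Formula: allowed downtime = period * (100 - SLA) / 100
Period (month (30 days)) = 43200 minutes
Unavailability fraction = (100 - 99.999) / 100
Allowed downtime = 43200 * (100 - 99.999) / 100
Allowed downtime = 0.432 minutes

0.432 minutes


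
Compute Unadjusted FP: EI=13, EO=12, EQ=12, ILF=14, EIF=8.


UFP = EI*4 + EO*5 + EQ*4 + ILF*10 + EIF*7
UFP = 13*4 + 12*5 + 12*4 + 14*10 + 8*7
UFP = 52 + 60 + 48 + 140 + 56
UFP = 356

356


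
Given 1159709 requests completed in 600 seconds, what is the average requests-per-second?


Formula: throughput = requests / seconds
throughput = 1159709 / 600
throughput = 1932.85 requests/second

1932.85 requests/second


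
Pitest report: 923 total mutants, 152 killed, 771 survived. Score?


Mutation score = killed / total * 100
Mutation score = 152 / 923 * 100
Mutation score = 16.47%

16.47%


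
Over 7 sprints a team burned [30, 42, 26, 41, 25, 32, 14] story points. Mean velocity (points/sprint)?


Formula: Avg velocity = Total points / Number of sprints
Points: [30, 42, 26, 41, 25, 32, 14]
Sum = 30 + 42 + 26 + 41 + 25 + 32 + 14 = 210
Avg velocity = 210 / 7 = 30.0 points/sprint

30.0 points/sprint


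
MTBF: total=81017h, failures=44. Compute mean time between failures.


Formula: MTBF = Total operating time / Number of failures
MTBF = 81017 / 44
MTBF = 1841.3 hours

1841.3 hours


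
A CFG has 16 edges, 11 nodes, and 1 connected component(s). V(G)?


Formula: V(G) = E - N + 2P
V(G) = 16 - 11 + 2*1
V(G) = 5 + 2
V(G) = 7

7


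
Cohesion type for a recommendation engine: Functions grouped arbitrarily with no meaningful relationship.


Reasoning: Worst: random grouping
Type: Coincidental cohesion

Coincidental cohesion


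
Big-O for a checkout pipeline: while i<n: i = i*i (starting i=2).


Reasoning: squaring drives double-exponential growth; iterations ~ log log n
Complexity: O(log log n)

O(log log n)


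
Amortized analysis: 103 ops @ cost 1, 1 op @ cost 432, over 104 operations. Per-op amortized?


Formula: Amortized cost = Total cost / Operations
Total cost = (103 * 1) + (1 * 432)
Total cost = 103 + 432 = 535
Amortized = 535 / 104 = 5.1442

5.1442


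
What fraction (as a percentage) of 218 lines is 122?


Coverage = covered / total * 100
Coverage = 122 / 218 * 100
Coverage = 55.96%

55.96%


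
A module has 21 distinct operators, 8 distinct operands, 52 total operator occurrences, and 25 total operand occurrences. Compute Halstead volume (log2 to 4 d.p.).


Formula: V = N * log2(η), where N = N1 + N2 and η = η1 + η2
η = 21 + 8 = 29
N = 52 + 25 = 77
log2(29) ≈ 4.8580
V = 77 * 4.8580 = 374.07

374.07


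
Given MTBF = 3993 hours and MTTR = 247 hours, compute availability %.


Availability = MTBF / (MTBF + MTTR)
Availability = 3993 / (3993 + 247)
Availability = 3993 / 4240
Availability = 94.1745%

94.1745%


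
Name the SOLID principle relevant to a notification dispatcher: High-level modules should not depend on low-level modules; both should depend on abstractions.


This describes the Dependency Inversion Principle (DIP)

Dependency Inversion Principle (DIP)


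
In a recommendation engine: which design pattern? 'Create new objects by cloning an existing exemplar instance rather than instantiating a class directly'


This matches the Prototype pattern

Prototype


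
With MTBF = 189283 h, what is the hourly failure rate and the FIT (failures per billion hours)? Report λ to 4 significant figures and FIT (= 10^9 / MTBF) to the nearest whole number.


Formula: λ = 1 / MTBF; FIT = λ × 1e9 = 1e9 / MTBF
λ = 1 / 189283 ≈ 5.283e-06 failures/hour
FIT = 1e9 / 189283 ≈ 5283 failures per 1e9 hours (nearest whole number)

λ = 5.283e-06 /h, FIT = 5283


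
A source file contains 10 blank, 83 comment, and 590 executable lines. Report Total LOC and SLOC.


Total LOC = blank + comment + code
Total LOC = 10 + 83 + 590 = 683
SLOC (source only) = code = 590

Total LOC: 683, SLOC: 590


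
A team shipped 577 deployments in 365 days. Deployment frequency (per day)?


Formula: deployments per day = releases / days
= 577 / 365
= 1.581 deploys/day
(equivalently, 11.07 deploys/week)

1.581 deploys/day


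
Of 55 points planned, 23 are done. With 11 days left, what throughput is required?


Formula: Required rate = Remaining points / Days left
Remaining = 55 - 23 = 32 points
Required rate = 32 / 11 = 2.91 points/day

2.91 points/day


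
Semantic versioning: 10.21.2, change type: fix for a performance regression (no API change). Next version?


Current: 10.21.2
Change category: 'fix for a performance regression (no API change)' → patch bump
SemVer rule: patch bump → increment PATCH (MAJOR and MINOR unchanged)
New: 10.21.3

10.21.3


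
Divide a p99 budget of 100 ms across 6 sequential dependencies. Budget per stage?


Formula: per_stage = total_budget / stages
per_stage = 100 / 6
per_stage = 16.67 ms

16.67 ms


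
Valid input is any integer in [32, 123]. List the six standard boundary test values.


Range: [32, 123]
Boundaries: just below min, min, min+1, max-1, max, just above max
Values: [31, 32, 33, 122, 123, 124]

[31, 32, 33, 122, 123, 124]


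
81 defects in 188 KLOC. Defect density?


Defect density = defects / KLOC
Defect density = 81 / 188
Defect density = 0.431 defects/KLOC

0.431 defects/KLOC


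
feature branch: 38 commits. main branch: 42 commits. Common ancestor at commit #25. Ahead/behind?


Common ancestor: commit #25
feature commits after divergence: 38 - 25 = 13
main commits after divergence: 42 - 25 = 17
feature is 13 commits ahead of main
main is 17 commits ahead of feature

feature ahead: 13, main ahead: 17


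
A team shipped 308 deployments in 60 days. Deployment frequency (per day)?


Formula: deployments per day = releases / days
= 308 / 60
= 5.133 deploys/day
(equivalently, 35.93 deploys/week)

5.133 deploys/day


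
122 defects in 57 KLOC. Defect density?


Defect density = defects / KLOC
Defect density = 122 / 57
Defect density = 2.14 defects/KLOC

2.14 defects/KLOC


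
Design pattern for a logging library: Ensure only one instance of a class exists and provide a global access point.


This matches the Singleton pattern

Singleton


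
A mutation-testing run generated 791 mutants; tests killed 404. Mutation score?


Mutation score = killed / total * 100
Mutation score = 404 / 791 * 100
Mutation score = 51.07%

51.07%


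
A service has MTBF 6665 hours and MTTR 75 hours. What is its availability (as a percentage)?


Availability = MTBF / (MTBF + MTTR)
Availability = 6665 / (6665 + 75)
Availability = 6665 / 6740
Availability = 98.8872%

98.8872%


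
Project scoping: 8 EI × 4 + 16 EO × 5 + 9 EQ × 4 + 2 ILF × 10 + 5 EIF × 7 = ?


UFP = EI*4 + EO*5 + EQ*4 + ILF*10 + EIF*7
UFP = 8*4 + 16*5 + 9*4 + 2*10 + 5*7
UFP = 32 + 80 + 36 + 20 + 35
UFP = 203

203


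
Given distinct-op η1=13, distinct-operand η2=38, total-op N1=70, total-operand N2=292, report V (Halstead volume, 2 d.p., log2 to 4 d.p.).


Formula: V = N * log2(η), where N = N1 + N2 and η = η1 + η2
η = 13 + 38 = 51
N = 70 + 292 = 362
log2(51) ≈ 5.6724
V = 362 * 5.6724 = 2053.41

2053.41


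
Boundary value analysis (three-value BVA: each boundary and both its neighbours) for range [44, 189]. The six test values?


Range: [44, 189]
Boundaries: just below min, min, min+1, max-1, max, just above max
Values: [43, 44, 45, 188, 189, 190]

[43, 44, 45, 188, 189, 190]


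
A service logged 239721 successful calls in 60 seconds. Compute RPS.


Formula: throughput = requests / seconds
throughput = 239721 / 60
throughput = 3995.35 requests/second

3995.35 requests/second


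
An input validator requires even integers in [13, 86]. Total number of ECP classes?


Constraint: even integers in [13, 86]
Class 1: x < 13 — out-of-range invalid
Class 2: x in [13,86] but odd — wrong type invalid
Class 3: x in [13,86] and even — valid
Class 4: x > 86 — out-of-range invalid
Total equivalence classes: 4

4 equivalence classes


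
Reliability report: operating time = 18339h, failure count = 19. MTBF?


Formula: MTBF = Total operating time / Number of failures
MTBF = 18339 / 19
MTBF = 965.21 hours

965.21 hours


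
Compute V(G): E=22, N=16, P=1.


Formula: V(G) = E - N + 2P
V(G) = 22 - 16 + 2*1
V(G) = 6 + 2
V(G) = 8

8


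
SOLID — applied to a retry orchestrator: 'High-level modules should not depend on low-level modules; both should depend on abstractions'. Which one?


This describes the Dependency Inversion Principle (DIP)

Dependency Inversion Principle (DIP)


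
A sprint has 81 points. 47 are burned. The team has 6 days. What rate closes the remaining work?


Formula: Required rate = Remaining points / Days left
Remaining = 81 - 47 = 34 points
Required rate = 34 / 6 = 5.67 points/day

5.67 points/day


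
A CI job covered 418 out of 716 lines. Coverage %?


Coverage = covered / total * 100
Coverage = 418 / 716 * 100
Coverage = 58.38%

58.38%


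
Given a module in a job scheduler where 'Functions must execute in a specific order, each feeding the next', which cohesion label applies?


Reasoning: Output of one is input to next
Type: Sequential cohesion

Sequential cohesion


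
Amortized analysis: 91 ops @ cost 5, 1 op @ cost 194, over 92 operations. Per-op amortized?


Formula: Amortized cost = Total cost / Operations
Total cost = (91 * 5) + (1 * 194)
Total cost = 455 + 194 = 649
Amortized = 649 / 92 = 7.0543

7.0543


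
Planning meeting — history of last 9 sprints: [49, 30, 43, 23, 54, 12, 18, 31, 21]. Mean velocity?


Formula: Avg velocity = Total points / Number of sprints
Points: [49, 30, 43, 23, 54, 12, 18, 31, 21]
Sum = 49 + 30 + 43 + 23 + 54 + 12 + 18 + 31 + 21 = 281
Avg velocity = 281 / 9 = 31.22 points/sprint

31.22 points/sprint


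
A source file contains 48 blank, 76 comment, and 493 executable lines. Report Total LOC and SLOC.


Total LOC = blank + comment + code
Total LOC = 48 + 76 + 493 = 617
SLOC (source only) = code = 493

Total LOC: 617, SLOC: 493


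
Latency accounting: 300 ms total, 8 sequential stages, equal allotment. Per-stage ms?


Formula: per_stage = total_budget / stages
per_stage = 300 / 8
per_stage = 37.5 ms

37.5 ms


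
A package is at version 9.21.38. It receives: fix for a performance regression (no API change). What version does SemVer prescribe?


Current: 9.21.38
Change category: 'fix for a performance regression (no API change)' → patch bump
SemVer rule: patch bump → increment PATCH (MAJOR and MINOR unchanged)
New: 9.21.39

9.21.39


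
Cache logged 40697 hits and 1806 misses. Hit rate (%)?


Formula: hit rate = hits / (hits + misses) * 100
hit rate = 40697 / (40697 + 1806) * 100
hit rate = 40697 / 42503 * 100
hit rate = 95.75%

95.75%


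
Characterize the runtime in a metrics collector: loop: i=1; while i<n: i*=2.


Reasoning: i doubles each step so iterations are log2(n)
Complexity: O(log n)

O(log n)


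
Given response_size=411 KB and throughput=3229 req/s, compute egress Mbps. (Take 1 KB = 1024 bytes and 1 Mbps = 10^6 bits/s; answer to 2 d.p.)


Formula: Mbps = payload_bytes * RPS * 8 / 1e6
Payload per request = 411 KB = 411 * 1024 = 420864 bytes
Total bytes/sec = 420864 * 3229 = 1358969856
Total bits/sec = 1358969856 * 8 = 10871758848
Mbps = 10871758848 / 1e6 = 10871.76

10871.76 Mbps


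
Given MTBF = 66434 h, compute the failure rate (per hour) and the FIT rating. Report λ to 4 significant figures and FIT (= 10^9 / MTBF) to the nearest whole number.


Formula: λ = 1 / MTBF; FIT = λ × 1e9 = 1e9 / MTBF
λ = 1 / 66434 ≈ 1.505e-05 failures/hour
FIT = 1e9 / 66434 ≈ 15053 failures per 1e9 hours (nearest whole number)

λ = 1.505e-05 /h, FIT = 15053


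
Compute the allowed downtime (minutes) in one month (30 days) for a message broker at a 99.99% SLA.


Formula: allowed downtime = period * (100 - SLA) / 100
Period (month (30 days)) = 43200 minutes
Unavailability fraction = (100 - 99.99) / 100
Allowed downtime = 43200 * (100 - 99.99) / 100
Allowed downtime = 4.32 minutes

4.32 minutes


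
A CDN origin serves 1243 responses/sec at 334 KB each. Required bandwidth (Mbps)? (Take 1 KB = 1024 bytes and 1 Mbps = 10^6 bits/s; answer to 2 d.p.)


Formula: Mbps = payload_bytes * RPS * 8 / 1e6
Payload per request = 334 KB = 334 * 1024 = 342016 bytes
Total bytes/sec = 342016 * 1243 = 425125888
Total bits/sec = 425125888 * 8 = 3401007104
Mbps = 3401007104 / 1e6 = 3401.01

3401.01 Mbps


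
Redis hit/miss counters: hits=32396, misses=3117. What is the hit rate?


Formula: hit rate = hits / (hits + misses) * 100
hit rate = 32396 / (32396 + 3117) * 100
hit rate = 32396 / 35513 * 100
hit rate = 91.22%

91.22%


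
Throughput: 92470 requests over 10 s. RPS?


Formula: throughput = requests / seconds
throughput = 92470 / 10
throughput = 9247.0 requests/second

9247.0 requests/second


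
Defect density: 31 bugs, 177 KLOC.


Defect density = defects / KLOC
Defect density = 31 / 177
Defect density = 0.175 defects/KLOC

0.175 defects/KLOC


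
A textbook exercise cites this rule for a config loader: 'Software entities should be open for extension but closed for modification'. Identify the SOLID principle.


This describes the Open/Closed Principle (OCP)

Open/Closed Principle (OCP)


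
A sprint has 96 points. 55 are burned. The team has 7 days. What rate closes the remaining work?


Formula: Required rate = Remaining points / Days left
Remaining = 96 - 55 = 41 points
Required rate = 41 / 7 = 5.86 points/day

5.86 points/day


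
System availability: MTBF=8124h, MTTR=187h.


Availability = MTBF / (MTBF + MTTR)
Availability = 8124 / (8124 + 187)
Availability = 8124 / 8311
Availability = 97.75%

97.75%


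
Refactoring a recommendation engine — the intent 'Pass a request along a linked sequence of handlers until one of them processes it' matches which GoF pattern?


This matches the Chain of Responsibility pattern

Chain of Responsibility


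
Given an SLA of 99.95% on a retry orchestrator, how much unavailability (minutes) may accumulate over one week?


Formula: allowed downtime = period * (100 - SLA) / 100
Period (week) = 10080 minutes
Unavailability fraction = (100 - 99.95) / 100
Allowed downtime = 10080 * (100 - 99.95) / 100
Allowed downtime = 5.04 minutes

5.04 minutes


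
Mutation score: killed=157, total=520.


Mutation score = killed / total * 100
Mutation score = 157 / 520 * 100
Mutation score = 30.19%

30.19%


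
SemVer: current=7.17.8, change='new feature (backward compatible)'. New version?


Current: 7.17.8
Change category: 'new feature (backward compatible)' → minor bump
SemVer rule: minor bump → increment MINOR, reset PATCH to 0 (MAJOR unchanged)
New: 7.18.0

7.18.0


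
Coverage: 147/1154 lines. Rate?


Coverage = covered / total * 100
Coverage = 147 / 1154 * 100
Coverage = 12.74%

12.74%


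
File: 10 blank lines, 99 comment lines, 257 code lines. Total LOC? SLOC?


Total LOC = blank + comment + code
Total LOC = 10 + 99 + 257 = 366
SLOC (source only) = code = 257

Total LOC: 366, SLOC: 257


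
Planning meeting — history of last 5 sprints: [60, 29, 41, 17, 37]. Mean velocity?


Formula: Avg velocity = Total points / Number of sprints
Points: [60, 29, 41, 17, 37]
Sum = 60 + 29 + 41 + 17 + 37 = 184
Avg velocity = 184 / 5 = 36.8 points/sprint

36.8 points/sprint


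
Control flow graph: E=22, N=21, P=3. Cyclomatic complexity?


Formula: V(G) = E - N + 2P
V(G) = 22 - 21 + 2*3
V(G) = 1 + 6
V(G) = 7

7


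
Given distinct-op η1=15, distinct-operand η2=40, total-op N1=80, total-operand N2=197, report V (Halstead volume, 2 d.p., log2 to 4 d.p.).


Formula: V = N * log2(η), where N = N1 + N2 and η = η1 + η2
η = 15 + 40 = 55
N = 80 + 197 = 277
log2(55) ≈ 5.7814
V = 277 * 5.7814 = 1601.45

1601.45


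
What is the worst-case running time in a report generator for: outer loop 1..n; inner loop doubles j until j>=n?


Reasoning: linear outer times logarithmic inner
Complexity: O(n log n)

O(n log n)


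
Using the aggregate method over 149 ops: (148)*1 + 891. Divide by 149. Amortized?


Formula: Amortized cost = Total cost / Operations
Total cost = (148 * 1) + (1 * 891)
Total cost = 148 + 891 = 1039
Amortized = 1039 / 149 = 6.9732

6.9732


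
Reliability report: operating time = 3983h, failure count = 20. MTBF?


Formula: MTBF = Total operating time / Number of failures
MTBF = 3983 / 20
MTBF = 199.15 hours

199.15 hours


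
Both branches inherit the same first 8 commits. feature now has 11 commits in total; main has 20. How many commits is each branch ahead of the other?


Common ancestor: commit #8
feature commits after divergence: 11 - 8 = 3
main commits after divergence: 20 - 8 = 12
feature is 3 commits ahead of main
main is 12 commits ahead of feature

feature ahead: 3, main ahead: 12


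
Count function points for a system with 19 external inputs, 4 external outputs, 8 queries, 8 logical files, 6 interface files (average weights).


UFP = EI*4 + EO*5 + EQ*4 + ILF*10 + EIF*7
UFP = 19*4 + 4*5 + 8*4 + 8*10 + 6*7
UFP = 76 + 20 + 32 + 80 + 42
UFP = 250

250


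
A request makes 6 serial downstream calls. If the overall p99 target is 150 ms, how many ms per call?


Formula: per_stage = total_budget / stages
per_stage = 150 / 6
per_stage = 25.0 ms

25.0 ms


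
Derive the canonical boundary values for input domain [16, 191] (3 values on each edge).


Range: [16, 191]
Boundaries: just below min, min, min+1, max-1, max, just above max
Values: [15, 16, 17, 190, 191, 192]

[15, 16, 17, 190, 191, 192]


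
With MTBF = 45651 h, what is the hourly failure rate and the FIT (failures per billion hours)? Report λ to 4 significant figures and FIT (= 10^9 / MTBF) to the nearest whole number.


Formula: λ = 1 / MTBF; FIT = λ × 1e9 = 1e9 / MTBF
λ = 1 / 45651 ≈ 2.191e-05 failures/hour
FIT = 1e9 / 45651 ≈ 21905 failures per 1e9 hours (nearest whole number)

λ = 2.191e-05 /h, FIT = 21905


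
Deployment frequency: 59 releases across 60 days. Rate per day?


Formula: deployments per day = releases / days
= 59 / 60
= 0.983 deploys/day
(equivalently, 6.88 deploys/week)

0.983 deploys/day


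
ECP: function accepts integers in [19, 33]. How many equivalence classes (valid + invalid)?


Valid range: [19, 33]
Class 1: x < 19 — invalid
Class 2: 19 ≤ x ≤ 33 — valid
Class 3: x > 33 — invalid
Total equivalence classes: 3

3 equivalence classes


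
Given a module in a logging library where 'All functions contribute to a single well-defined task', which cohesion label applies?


Reasoning: Best: single purpose
Type: Functional cohesion

Functional cohesion


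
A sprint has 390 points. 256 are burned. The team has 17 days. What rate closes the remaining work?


Formula: Required rate = Remaining points / Days left
Remaining = 390 - 256 = 134 points
Required rate = 134 / 17 = 7.88 points/day

7.88 points/day


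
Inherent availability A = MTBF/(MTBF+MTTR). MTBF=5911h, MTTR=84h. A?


Availability = MTBF / (MTBF + MTTR)
Availability = 5911 / (5911 + 84)
Availability = 5911 / 5995
Availability = 98.5988%

98.5988%


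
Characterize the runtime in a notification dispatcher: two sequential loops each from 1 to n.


Reasoning: sequential dominates: O(n) + O(n) = O(n)
Complexity: O(n)

O(n)


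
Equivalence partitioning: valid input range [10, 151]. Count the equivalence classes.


Valid range: [10, 151]
Class 1: x < 10 — invalid
Class 2: 10 ≤ x ≤ 151 — valid
Class 3: x > 151 — invalid
Total equivalence classes: 3

3 equivalence classes


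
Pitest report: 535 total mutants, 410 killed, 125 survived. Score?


Mutation score = killed / total * 100
Mutation score = 410 / 535 * 100
Mutation score = 76.64%

76.64%


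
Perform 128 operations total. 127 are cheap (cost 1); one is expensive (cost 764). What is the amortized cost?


Formula: Amortized cost = Total cost / Operations
Total cost = (127 * 1) + (1 * 764)
Total cost = 127 + 764 = 891
Amortized = 891 / 128 = 6.9609

6.9609


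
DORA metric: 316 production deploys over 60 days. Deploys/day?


Formula: deployments per day = releases / days
= 316 / 60
= 5.267 deploys/day
(equivalently, 36.87 deploys/week)

5.267 deploys/day


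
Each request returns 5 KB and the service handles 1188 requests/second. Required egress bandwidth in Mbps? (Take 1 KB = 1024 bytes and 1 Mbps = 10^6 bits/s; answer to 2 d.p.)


Formula: Mbps = payload_bytes * RPS * 8 / 1e6
Payload per request = 5 KB = 5 * 1024 = 5120 bytes
Total bytes/sec = 5120 * 1188 = 6082560
Total bits/sec = 6082560 * 8 = 48660480
Mbps = 48660480 / 1e6 = 48.66

48.66 Mbps


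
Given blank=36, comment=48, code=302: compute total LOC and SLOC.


Total LOC = blank + comment + code
Total LOC = 36 + 48 + 302 = 386
SLOC (source only) = code = 302

Total LOC: 386, SLOC: 302


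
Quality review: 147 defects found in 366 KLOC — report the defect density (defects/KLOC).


Defect density = defects / KLOC
Defect density = 147 / 366
Defect density = 0.402 defects/KLOC

0.402 defects/KLOC


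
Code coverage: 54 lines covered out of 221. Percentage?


Coverage = covered / total * 100
Coverage = 54 / 221 * 100
Coverage = 24.43%

24.43%


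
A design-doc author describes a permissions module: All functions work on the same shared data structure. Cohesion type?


Reasoning: Functions share data
Type: Communicational cohesion

Communicational cohesion


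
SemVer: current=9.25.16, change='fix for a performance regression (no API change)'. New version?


Current: 9.25.16
Change category: 'fix for a performance regression (no API change)' → patch bump
SemVer rule: patch bump → increment PATCH (MAJOR and MINOR unchanged)
New: 9.25.17

9.25.17


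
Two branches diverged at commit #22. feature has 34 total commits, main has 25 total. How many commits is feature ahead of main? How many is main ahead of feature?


Common ancestor: commit #22
feature commits after divergence: 34 - 22 = 12
main commits after divergence: 25 - 22 = 3
feature is 12 commits ahead of main
main is 3 commits ahead of feature

feature ahead: 12, main ahead: 3


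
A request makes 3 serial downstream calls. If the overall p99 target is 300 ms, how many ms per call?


Formula: per_stage = total_budget / stages
per_stage = 300 / 3
per_stage = 100.0 ms

100.0 ms


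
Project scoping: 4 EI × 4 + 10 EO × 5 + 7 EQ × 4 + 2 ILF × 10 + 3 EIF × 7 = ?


UFP = EI*4 + EO*5 + EQ*4 + ILF*10 + EIF*7
UFP = 4*4 + 10*5 + 7*4 + 2*10 + 3*7
UFP = 16 + 50 + 28 + 20 + 21
UFP = 135

135


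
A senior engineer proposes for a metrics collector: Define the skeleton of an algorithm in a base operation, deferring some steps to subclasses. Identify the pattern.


This matches the Template Method pattern

Template Method


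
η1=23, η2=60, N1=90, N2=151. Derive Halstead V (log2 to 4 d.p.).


Formula: V = N * log2(η), where N = N1 + N2 and η = η1 + η2
η = 23 + 60 = 83
N = 90 + 151 = 241
log2(83) ≈ 6.3750
V = 241 * 6.3750 = 1536.38

1536.38


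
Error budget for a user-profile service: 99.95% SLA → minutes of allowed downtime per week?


Formula: allowed downtime = period * (100 - SLA) / 100
Period (week) = 10080 minutes
Unavailability fraction = (100 - 99.95) / 100
Allowed downtime = 10080 * (100 - 99.95) / 100
Allowed downtime = 5.04 minutes

5.04 minutes


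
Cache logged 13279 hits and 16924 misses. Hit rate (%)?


Formula: hit rate = hits / (hits + misses) * 100
hit rate = 13279 / (13279 + 16924) * 100
hit rate = 13279 / 30203 * 100
hit rate = 43.97%

43.97%


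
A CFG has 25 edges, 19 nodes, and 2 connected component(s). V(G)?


Formula: V(G) = E - N + 2P
V(G) = 25 - 19 + 2*2
V(G) = 6 + 4
V(G) = 10

10


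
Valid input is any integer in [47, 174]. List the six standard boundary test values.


Range: [47, 174]
Boundaries: just below min, min, min+1, max-1, max, just above max
Values: [46, 47, 48, 173, 174, 175]

[46, 47, 48, 173, 174, 175]


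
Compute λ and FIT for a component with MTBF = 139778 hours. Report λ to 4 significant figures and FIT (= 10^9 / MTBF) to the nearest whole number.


Formula: λ = 1 / MTBF; FIT = λ × 1e9 = 1e9 / MTBF
λ = 1 / 139778 ≈ 7.154e-06 failures/hour
FIT = 1e9 / 139778 ≈ 7154 failures per 1e9 hours (nearest whole number)

λ = 7.154e-06 /h, FIT = 7154


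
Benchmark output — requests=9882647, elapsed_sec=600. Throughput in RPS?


Formula: throughput = requests / seconds
throughput = 9882647 / 600
throughput = 16471.08 requests/second

16471.08 requests/second


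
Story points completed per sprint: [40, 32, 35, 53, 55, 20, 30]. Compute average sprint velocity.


Formula: Avg velocity = Total points / Number of sprints
Points: [40, 32, 35, 53, 55, 20, 30]
Sum = 40 + 32 + 35 + 53 + 55 + 20 + 30 = 265
Avg velocity = 265 / 7 = 37.86 points/sprint

37.86 points/sprint


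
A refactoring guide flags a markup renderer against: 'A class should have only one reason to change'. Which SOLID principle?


This describes the Single Responsibility Principle (SRP)

Single Responsibility Principle (SRP)


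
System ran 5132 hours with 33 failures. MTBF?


Formula: MTBF = Total operating time / Number of failures
MTBF = 5132 / 33
MTBF = 155.52 hours

155.52 hours


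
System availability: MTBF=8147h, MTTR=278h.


Availability = MTBF / (MTBF + MTTR)
Availability = 8147 / (8147 + 278)
Availability = 8147 / 8425
Availability = 96.7003%

96.7003%


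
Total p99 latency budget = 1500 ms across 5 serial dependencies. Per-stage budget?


Formula: per_stage = total_budget / stages
per_stage = 1500 / 5
per_stage = 300.0 ms

300.0 ms


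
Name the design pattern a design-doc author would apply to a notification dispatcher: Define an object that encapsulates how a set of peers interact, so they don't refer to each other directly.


This matches the Mediator pattern

Mediator


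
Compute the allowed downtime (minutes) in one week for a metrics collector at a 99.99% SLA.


Formula: allowed downtime = period * (100 - SLA) / 100
Period (week) = 10080 minutes
Unavailability fraction = (100 - 99.99) / 100
Allowed downtime = 10080 * (100 - 99.99) / 100
Allowed downtime = 1.008 minutes

1.008 minutes


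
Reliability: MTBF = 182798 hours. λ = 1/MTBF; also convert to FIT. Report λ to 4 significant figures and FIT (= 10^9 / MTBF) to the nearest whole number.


Formula: λ = 1 / MTBF; FIT = λ × 1e9 = 1e9 / MTBF
λ = 1 / 182798 ≈ 5.471e-06 failures/hour
FIT = 1e9 / 182798 ≈ 5471 failures per 1e9 hours (nearest whole number)

λ = 5.471e-06 /h, FIT = 5471


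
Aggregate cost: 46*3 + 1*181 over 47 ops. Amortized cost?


Formula: Amortized cost = Total cost / Operations
Total cost = (46 * 3) + (1 * 181)
Total cost = 138 + 181 = 319
Amortized = 319 / 47 = 6.7872

6.7872


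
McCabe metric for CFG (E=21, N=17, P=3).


Formula: V(G) = E - N + 2P
V(G) = 21 - 17 + 2*3
V(G) = 4 + 6
V(G) = 10

10


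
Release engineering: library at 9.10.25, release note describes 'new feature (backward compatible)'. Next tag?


Current: 9.10.25
Change category: 'new feature (backward compatible)' → minor bump
SemVer rule: minor bump → increment MINOR, reset PATCH to 0 (MAJOR unchanged)
New: 9.11.0

9.11.0


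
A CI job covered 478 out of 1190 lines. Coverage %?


Coverage = covered / total * 100
Coverage = 478 / 1190 * 100
Coverage = 40.17%

40.17%


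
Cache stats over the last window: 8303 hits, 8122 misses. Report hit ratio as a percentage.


Formula: hit rate = hits / (hits + misses) * 100
hit rate = 8303 / (8303 + 8122) * 100
hit rate = 8303 / 16425 * 100
hit rate = 50.55%

50.55%


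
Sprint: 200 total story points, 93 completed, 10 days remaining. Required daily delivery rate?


Formula: Required rate = Remaining points / Days left
Remaining = 200 - 93 = 107 points
Required rate = 107 / 10 = 10.7 points/day

10.7 points/day


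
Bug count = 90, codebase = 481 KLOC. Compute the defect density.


Defect density = defects / KLOC
Defect density = 90 / 481
Defect density = 0.187 defects/KLOC

0.187 defects/KLOC


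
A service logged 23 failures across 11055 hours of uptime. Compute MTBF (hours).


Formula: MTBF = Total operating time / Number of failures
MTBF = 11055 / 23
MTBF = 480.65 hours

480.65 hours


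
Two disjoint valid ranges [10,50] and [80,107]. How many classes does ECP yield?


Valid ranges: [10,50] and [80,107]
Class 1: x < 10 — invalid
Class 2: 10 ≤ x ≤ 50 — valid
Class 3: 50 < x < 80 — invalid (gap between ranges)
Class 4: 80 ≤ x ≤ 107 — valid
Class 5: x > 107 — invalid
Total equivalence classes: 5

5 equivalence classes


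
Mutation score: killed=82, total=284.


Mutation score = killed / total * 100
Mutation score = 82 / 284 * 100
Mutation score = 28.87%

28.87%


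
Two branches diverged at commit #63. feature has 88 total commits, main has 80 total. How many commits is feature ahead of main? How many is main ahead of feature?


Common ancestor: commit #63
feature commits after divergence: 88 - 63 = 25
main commits after divergence: 80 - 63 = 17
feature is 25 commits ahead of main
main is 17 commits ahead of feature

feature ahead: 25, main ahead: 17


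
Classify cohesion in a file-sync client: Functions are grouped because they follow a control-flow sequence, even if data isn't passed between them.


Reasoning: Grouped by order of execution within a routine, not by data flow
Type: Procedural cohesion

Procedural cohesion


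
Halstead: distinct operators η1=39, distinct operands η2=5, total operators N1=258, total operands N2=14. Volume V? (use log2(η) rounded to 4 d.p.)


Formula: V = N * log2(η), where N = N1 + N2 and η = η1 + η2
η = 39 + 5 = 44
N = 258 + 14 = 272
log2(44) ≈ 5.4594
V = 272 * 5.4594 = 1484.96

1484.96


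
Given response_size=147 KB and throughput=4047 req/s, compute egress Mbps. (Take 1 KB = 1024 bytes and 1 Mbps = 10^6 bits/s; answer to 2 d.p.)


Formula: Mbps = payload_bytes * RPS * 8 / 1e6
Payload per request = 147 KB = 147 * 1024 = 150528 bytes
Total bytes/sec = 150528 * 4047 = 609186816
Total bits/sec = 609186816 * 8 = 4873494528
Mbps = 4873494528 / 1e6 = 4873.49

4873.49 Mbps


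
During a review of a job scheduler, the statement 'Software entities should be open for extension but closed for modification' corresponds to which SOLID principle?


This describes the Open/Closed Principle (OCP)

Open/Closed Principle (OCP)


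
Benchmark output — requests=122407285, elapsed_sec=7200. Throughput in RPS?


Formula: throughput = requests / seconds
throughput = 122407285 / 7200
throughput = 17001.01 requests/second

17001.01 requests/second


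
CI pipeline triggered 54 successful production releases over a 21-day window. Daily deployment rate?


Formula: deployments per day = releases / days
= 54 / 21
= 2.571 deploys/day
(equivalently, 18.0 deploys/week)

2.571 deploys/day


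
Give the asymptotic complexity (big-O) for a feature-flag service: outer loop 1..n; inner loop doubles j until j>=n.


Reasoning: linear outer times logarithmic inner
Complexity: O(n log n)

O(n log n)


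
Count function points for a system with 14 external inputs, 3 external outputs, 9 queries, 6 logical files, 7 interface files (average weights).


UFP = EI*4 + EO*5 + EQ*4 + ILF*10 + EIF*7
UFP = 14*4 + 3*5 + 9*4 + 6*10 + 7*7
UFP = 56 + 15 + 36 + 60 + 49
UFP = 216

216


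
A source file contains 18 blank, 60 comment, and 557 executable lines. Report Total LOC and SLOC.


Total LOC = blank + comment + code
Total LOC = 18 + 60 + 557 = 635
SLOC (source only) = code = 557

Total LOC: 635, SLOC: 557
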